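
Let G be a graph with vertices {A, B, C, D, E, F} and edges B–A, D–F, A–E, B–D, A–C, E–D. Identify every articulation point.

A, D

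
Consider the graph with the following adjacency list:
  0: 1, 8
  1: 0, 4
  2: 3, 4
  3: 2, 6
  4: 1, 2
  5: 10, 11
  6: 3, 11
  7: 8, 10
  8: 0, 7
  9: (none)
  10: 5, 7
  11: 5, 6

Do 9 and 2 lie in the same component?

No

The component containing 9 is {9}, and 2 is not in it.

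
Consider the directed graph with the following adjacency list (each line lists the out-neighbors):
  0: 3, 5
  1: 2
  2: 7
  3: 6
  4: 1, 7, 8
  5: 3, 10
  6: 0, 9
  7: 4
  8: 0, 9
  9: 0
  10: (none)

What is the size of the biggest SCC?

5

{0, 3, 5, 6, 9} are all mutually reachable — one SCC of size 5.
{1, 2, 4, 7} are all mutually reachable — one SCC of size 4.
{8} is an SCC by itself.
{10} is an SCC by itself.
The largest has 5 vertices.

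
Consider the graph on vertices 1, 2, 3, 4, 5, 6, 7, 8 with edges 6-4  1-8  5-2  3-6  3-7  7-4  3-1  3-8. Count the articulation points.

Removing 3 increases the component count from 2 to 3, so 3 is a cut vertex.
By contrast removing 8 leaves 2 components; it is not a cut vertex. No other vertex is a cut vertex either.

1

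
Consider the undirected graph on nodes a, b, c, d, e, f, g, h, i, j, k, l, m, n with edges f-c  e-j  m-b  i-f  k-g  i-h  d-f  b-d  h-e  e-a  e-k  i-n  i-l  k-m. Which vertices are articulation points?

e, f, i, k

Removing e increases the component count from 1 to 3, so e is a cut vertex.
Removing f increases the component count from 1 to 2, so f is a cut vertex.
Removing i increases the component count from 1 to 3, so i is a cut vertex.
Likewise k is a cut vertex.
By contrast removing h leaves 1 component; it is not a cut vertex. No other vertex is a cut vertex either.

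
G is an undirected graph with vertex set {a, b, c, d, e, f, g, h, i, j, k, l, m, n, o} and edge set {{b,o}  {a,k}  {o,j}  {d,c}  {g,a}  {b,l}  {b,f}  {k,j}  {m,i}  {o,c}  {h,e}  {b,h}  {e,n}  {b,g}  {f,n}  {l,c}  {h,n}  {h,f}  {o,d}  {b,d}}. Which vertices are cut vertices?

b

Removing b increases the component count from 2 to 3, so b is a cut vertex.
By contrast removing o leaves 2 components; it is not a cut vertex. No other vertex is a cut vertex either.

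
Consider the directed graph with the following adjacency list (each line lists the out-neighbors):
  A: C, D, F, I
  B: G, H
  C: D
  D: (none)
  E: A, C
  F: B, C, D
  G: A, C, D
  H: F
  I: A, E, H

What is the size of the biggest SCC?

7

{A, B, E, F, G, H, I} are all mutually reachable — one SCC of size 7.
{D} is an SCC by itself.
{C} is an SCC by itself.
The largest has 7 vertices.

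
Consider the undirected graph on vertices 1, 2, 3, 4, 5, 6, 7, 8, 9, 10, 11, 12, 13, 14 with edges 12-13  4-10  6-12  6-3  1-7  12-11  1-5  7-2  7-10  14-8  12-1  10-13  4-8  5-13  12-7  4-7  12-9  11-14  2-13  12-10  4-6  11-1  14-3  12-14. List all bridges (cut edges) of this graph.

12-9

The edges on the cycle 1-7-2-13-5-1 are not bridges since each lies on that cycle.
But removing 9-12 disconnects 9 from 12 — this is a bridge.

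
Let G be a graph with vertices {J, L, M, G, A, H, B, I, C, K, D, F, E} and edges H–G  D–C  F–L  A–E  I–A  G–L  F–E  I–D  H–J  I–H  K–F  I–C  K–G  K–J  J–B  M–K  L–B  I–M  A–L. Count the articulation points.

Removing I increases the component count from 1 to 2, so I is a cut vertex.
By contrast removing G leaves 1 component; it is not a cut vertex. No other vertex is a cut vertex either.

1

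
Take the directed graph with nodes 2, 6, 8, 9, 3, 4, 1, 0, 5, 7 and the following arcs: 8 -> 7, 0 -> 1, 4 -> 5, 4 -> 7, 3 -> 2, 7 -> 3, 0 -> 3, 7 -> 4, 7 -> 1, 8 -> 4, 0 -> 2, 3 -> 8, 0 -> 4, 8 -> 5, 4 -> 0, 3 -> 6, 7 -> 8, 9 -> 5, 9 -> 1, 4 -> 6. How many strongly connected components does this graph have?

{0, 3, 4, 7, 8} are all mutually reachable — one SCC of size 5.
{6} is an SCC by itself.
{1} is an SCC by itself.
{5} is an SCC by itself.
{9} is an SCC by itself.
(and 1 more singleton SCC)
That gives 6 strongly connected components.

6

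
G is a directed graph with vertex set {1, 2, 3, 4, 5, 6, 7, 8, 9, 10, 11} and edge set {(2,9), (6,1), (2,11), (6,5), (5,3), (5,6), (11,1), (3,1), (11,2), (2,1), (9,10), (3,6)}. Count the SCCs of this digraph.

{3, 5, 6} are all mutually reachable — one SCC of size 3.
{2, 11} are all mutually reachable — one SCC of size 2.
{4} is an SCC by itself.
{1} is an SCC by itself.
{8} is an SCC by itself.
(and 3 more singleton SCCs)
That gives 8 strongly connected components.

8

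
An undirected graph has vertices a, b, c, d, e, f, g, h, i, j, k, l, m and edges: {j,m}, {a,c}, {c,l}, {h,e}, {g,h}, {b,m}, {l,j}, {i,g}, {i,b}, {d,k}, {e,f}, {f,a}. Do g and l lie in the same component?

From g we can reach a, b, c, e, f, g, h, i, j, l, m, which includes l.

Yes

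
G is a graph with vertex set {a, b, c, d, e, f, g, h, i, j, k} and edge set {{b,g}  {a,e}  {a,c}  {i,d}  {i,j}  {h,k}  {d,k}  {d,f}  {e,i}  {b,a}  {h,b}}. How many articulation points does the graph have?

Removing a increases the component count from 1 to 2, so a is a cut vertex.
Removing b increases the component count from 1 to 2, so b is a cut vertex.
Removing d increases the component count from 1 to 2, so d is a cut vertex.
Likewise i is a cut vertex.
By contrast removing g leaves 1 component; it is not a cut vertex. No other vertex is a cut vertex either.

4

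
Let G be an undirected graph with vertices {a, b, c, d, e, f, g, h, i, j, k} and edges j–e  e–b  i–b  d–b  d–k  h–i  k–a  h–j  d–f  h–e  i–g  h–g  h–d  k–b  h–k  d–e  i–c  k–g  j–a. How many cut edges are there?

The edges on the cycle h-d-k-g-i-h are not bridges since each lies on that cycle.
But removing i–c disconnects i from c; removing f–d disconnects f from d — these are bridges.
That makes 2 bridges.

2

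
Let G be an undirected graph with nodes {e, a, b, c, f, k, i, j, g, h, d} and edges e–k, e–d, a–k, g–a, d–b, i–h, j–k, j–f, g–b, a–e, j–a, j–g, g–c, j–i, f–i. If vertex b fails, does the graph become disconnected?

Deleting b leaves 1 component (was 1) (its neighbors d, g remain connected to each other), so b is not a cut vertex.

No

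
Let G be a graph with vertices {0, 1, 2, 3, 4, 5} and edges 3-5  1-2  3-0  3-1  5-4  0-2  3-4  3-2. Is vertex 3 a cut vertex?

Yes

Deleting 3 raises the number of components from 1 to 2, so 3 is a cut vertex.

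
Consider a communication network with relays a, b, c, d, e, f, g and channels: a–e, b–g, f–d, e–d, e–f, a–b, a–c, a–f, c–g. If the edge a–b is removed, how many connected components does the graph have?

1

a and b are still connected via a-c-g-b, so the component count stays at 1.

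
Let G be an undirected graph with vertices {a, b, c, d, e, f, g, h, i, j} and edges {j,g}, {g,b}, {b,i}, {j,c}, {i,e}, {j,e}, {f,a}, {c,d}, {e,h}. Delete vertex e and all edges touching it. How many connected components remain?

3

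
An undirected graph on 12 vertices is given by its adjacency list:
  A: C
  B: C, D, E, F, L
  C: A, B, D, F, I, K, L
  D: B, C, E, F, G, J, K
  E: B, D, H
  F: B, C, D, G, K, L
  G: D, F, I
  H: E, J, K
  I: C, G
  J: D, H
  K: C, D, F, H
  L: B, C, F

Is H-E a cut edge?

No

After removing H-E, the path H-K-D-E still connects them, so the edge is not a bridge.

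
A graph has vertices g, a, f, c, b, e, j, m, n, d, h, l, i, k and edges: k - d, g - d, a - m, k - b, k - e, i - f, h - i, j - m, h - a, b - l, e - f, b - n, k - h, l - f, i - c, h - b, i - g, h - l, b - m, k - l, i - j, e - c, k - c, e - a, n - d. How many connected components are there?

1

Starting from a we can reach a, b, c, d, e, f, g, h, i, j, k, l, m, n. That is one component of size 14.
Total: 1 component.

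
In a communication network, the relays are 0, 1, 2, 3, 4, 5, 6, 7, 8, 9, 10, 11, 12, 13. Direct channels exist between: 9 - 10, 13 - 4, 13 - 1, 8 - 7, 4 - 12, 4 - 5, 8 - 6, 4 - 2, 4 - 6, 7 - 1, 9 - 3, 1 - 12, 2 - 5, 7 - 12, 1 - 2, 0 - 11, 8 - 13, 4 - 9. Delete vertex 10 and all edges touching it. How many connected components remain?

With 10 gone, the remaining components are: {0, 11}; {1, 2, 3, 4, 5, 6, 7, 8, 9, 12, 13}.
That is 2 components.

2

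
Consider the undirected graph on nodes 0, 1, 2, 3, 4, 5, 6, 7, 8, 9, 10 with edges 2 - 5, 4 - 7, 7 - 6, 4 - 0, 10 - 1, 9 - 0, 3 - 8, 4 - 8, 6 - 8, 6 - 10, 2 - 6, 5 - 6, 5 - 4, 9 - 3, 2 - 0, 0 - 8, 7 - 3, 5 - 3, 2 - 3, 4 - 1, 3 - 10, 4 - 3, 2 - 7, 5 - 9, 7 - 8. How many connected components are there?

1

Starting from 0 we can reach 0, 1, 2, 3, 4, 5, 6, 7, 8, 9, 10. That is one component of size 11.
Total: 1 component.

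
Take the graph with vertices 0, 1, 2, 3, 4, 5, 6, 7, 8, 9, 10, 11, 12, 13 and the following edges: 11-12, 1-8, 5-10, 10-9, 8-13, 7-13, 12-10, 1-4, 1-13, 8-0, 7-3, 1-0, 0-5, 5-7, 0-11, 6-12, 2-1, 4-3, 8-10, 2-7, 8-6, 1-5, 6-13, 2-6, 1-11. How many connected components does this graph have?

Starting from 0 we can reach 0, 1, 2, 3, 4, 5, 6, 7, 8, 9, 10, 11, 12, 13. That is one component of size 14.
Total: 1 component.

1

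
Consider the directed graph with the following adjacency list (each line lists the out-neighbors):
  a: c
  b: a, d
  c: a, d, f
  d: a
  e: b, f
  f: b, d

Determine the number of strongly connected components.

2

{a, b, c, d, f} are all mutually reachable — one SCC of size 5.
{e} is an SCC by itself.
That gives 2 strongly connected components.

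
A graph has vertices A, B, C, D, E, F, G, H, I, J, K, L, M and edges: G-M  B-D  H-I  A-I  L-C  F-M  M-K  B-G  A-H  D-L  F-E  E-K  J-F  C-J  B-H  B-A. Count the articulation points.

1

Removing B increases the component count from 1 to 2, so B is a cut vertex.
By contrast removing A leaves 1 component; it is not a cut vertex. No other vertex is a cut vertex either.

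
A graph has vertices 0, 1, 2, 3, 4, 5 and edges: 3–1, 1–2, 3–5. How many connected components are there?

3

0 is isolated — a component by itself.
4 is isolated — a component by itself.
Starting from 1 we can reach 1, 2, 3, 5. That is one component of size 4.
Total: 3 components.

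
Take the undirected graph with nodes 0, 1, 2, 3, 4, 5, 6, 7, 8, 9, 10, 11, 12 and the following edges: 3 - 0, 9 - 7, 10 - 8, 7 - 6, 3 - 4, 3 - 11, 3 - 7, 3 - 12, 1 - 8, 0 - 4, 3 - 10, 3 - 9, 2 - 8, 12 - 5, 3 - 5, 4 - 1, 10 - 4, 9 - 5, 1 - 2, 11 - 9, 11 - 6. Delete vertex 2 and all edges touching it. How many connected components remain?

1

With 2 gone, the remaining components are: {0, 1, 3, 4, 5, 6, 7, 8, 9, 10, 11, 12}.
That is 1 component.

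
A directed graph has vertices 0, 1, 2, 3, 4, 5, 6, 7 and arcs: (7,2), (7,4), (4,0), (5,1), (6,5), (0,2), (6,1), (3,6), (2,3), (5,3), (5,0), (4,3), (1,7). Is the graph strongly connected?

From 1 we can reach every vertex (0, 1, 2, 3, 4, 5, 6, 7), and every vertex can reach 1 (0, 1, 2, 3, 4, 5, 6, 7). So the whole graph is one strongly connected component.

Yes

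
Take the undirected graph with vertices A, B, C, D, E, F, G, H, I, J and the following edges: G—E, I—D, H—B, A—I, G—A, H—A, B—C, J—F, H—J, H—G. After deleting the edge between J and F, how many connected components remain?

2

Before removal there is 1 component.
J—F is a bridge — removing it separates J's side from F's side.
After removal: 2 components.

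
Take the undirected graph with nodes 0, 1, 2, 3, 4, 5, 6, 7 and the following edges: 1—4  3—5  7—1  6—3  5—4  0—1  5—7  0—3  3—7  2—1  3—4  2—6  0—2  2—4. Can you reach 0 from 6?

Yes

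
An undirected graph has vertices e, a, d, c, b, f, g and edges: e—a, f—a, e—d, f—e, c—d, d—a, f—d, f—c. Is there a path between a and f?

Yes

From a we can reach a, c, d, e, f, which includes f.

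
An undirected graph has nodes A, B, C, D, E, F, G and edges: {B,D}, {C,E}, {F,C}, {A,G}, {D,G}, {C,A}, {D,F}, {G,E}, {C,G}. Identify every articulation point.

Removing D increases the component count from 1 to 2, so D is a cut vertex.
By contrast removing A leaves 1 component; it is not a cut vertex. No other vertex is a cut vertex either.

D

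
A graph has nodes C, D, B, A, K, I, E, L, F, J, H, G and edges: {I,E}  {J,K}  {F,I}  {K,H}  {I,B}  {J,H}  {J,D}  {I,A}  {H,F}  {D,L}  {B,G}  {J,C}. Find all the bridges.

The edges on the cycle J-K-H-J are not bridges since each lies on that cycle.
But removing H—F disconnects H from F; removing D—L disconnects D from L; removing I—E disconnects I from E; removing F—I disconnects F from I — these are bridges.
In total 9 edges are bridges.

A-I, B-G, B-I, C-J, D-J, D-L, E-I, F-H, F-I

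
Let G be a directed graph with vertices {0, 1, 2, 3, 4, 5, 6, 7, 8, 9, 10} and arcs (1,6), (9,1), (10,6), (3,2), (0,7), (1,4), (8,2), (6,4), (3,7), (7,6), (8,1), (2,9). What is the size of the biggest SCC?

1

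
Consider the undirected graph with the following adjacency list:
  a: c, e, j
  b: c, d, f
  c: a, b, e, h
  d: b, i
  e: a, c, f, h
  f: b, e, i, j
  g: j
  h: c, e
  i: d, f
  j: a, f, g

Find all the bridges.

g-j

The edges on the cycle f-j-a-e-f are not bridges since each lies on that cycle.
But removing j-g disconnects j from g — this is a bridge.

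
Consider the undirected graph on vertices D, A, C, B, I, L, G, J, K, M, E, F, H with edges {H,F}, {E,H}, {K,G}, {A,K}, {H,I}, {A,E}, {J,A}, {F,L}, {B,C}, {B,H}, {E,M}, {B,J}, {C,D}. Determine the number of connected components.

1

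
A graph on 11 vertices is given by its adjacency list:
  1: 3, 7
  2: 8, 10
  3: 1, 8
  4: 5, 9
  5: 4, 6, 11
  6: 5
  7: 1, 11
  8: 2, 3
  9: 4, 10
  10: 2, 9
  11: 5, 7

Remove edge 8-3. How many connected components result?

1

8 and 3 are still connected via 8-2-10-9-4-5-11-7-1-3, so the component count stays at 1.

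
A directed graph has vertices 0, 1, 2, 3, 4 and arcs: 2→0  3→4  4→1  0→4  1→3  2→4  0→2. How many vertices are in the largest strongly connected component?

{1, 3, 4} are all mutually reachable — one SCC of size 3.
{0, 2} are all mutually reachable — one SCC of size 2.
The largest has 3 vertices.

3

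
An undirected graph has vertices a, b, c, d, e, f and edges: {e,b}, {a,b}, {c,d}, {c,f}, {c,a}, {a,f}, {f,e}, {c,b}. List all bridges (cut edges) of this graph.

c-d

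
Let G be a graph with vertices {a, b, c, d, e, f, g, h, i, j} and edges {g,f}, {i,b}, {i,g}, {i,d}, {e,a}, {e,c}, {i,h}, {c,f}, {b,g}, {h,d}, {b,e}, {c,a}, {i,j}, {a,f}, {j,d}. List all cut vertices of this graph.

i

Removing i increases the component count from 1 to 2, so i is a cut vertex.
By contrast removing j leaves 1 component; it is not a cut vertex. No other vertex is a cut vertex either.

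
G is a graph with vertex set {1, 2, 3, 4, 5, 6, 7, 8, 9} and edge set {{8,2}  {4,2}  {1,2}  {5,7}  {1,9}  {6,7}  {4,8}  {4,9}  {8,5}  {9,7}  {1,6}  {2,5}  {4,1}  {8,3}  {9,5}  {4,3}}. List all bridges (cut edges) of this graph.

none

The edges on the cycle 4-1-6-7-5-8-4 are not bridges since each lies on that cycle.
Every edge lies on some cycle, so there are no bridges.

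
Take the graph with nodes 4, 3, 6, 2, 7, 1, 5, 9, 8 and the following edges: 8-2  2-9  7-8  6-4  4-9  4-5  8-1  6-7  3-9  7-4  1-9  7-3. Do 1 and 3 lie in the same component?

From 1 we can reach 1, 2, 3, 4, 5, 6, 7, 8, 9, which includes 3.

Yes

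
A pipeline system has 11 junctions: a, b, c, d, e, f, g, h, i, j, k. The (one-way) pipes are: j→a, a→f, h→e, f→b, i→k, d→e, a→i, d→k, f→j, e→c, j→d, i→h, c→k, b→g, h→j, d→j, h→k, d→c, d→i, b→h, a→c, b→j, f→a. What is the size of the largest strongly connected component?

7

{a, b, d, f, h, i, j} are all mutually reachable — one SCC of size 7.
{g} is an SCC by itself.
{c} is an SCC by itself.
{e} is an SCC by itself.
{k} is an SCC by itself.
The largest has 7 vertices.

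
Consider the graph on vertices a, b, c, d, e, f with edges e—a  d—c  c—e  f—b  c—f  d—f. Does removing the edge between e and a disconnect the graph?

Yes

Removing e—a leaves no path between e and a: the component count goes from 1 to 2. So it is a bridge.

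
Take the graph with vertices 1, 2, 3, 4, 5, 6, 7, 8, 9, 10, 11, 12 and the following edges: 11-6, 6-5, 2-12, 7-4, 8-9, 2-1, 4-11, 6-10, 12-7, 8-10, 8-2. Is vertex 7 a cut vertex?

No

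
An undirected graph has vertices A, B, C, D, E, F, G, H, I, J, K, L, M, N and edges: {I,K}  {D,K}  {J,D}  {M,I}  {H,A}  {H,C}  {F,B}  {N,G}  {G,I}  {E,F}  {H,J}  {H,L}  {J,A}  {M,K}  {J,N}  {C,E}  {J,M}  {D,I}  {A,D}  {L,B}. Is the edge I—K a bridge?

No

After removing I—K, the path I-D-K still connects them, so the edge is not a bridge.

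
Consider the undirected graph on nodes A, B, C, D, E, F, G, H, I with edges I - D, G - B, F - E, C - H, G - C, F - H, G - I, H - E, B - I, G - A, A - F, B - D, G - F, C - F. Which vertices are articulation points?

Removing G increases the component count from 1 to 2, so G is a cut vertex.
By contrast removing B leaves 1 component; it is not a cut vertex. No other vertex is a cut vertex either.

G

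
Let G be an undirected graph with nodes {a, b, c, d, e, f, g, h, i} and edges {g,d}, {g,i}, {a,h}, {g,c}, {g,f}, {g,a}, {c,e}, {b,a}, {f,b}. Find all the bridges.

a-h, c-e, c-g, d-g, g-i

The edges on the cycle g-f-b-a-g are not bridges since each lies on that cycle.
But removing a - h disconnects a from h; removing g - c disconnects g from c; removing g - i disconnects g from i; removing g - d disconnects g from d — these are bridges.
In total 5 edges are bridges.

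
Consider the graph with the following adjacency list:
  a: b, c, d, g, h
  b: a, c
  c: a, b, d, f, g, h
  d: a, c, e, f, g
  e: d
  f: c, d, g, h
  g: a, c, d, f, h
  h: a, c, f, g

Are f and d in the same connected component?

Yes

From f we can reach a, b, c, d, e, f, g, h, which includes d.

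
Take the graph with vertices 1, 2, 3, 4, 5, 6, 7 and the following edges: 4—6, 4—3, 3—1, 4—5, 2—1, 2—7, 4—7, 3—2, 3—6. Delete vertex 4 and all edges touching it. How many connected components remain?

With 4 gone, the remaining components are: {5}; {1, 2, 3, 6, 7}.
That is 2 components.

2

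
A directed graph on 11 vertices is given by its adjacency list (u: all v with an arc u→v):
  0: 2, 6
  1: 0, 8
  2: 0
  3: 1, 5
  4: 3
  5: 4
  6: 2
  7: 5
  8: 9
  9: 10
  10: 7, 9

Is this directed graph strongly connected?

There is no directed path from 2 to 8, so the graph is not strongly connected.

No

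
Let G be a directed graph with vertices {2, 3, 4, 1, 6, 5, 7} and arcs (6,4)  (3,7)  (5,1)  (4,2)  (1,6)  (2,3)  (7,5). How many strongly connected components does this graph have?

{1, 2, 3, 4, 5, 6, 7} are all mutually reachable — one SCC of size 7.
That gives 1 strongly connected component.

1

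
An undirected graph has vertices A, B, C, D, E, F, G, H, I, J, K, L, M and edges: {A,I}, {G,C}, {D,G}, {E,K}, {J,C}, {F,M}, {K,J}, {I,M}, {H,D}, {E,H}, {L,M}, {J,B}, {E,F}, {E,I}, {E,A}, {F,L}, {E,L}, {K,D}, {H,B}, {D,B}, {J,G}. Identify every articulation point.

Removing E increases the component count from 1 to 2, so E is a cut vertex.
By contrast removing M leaves 1 component; it is not a cut vertex. No other vertex is a cut vertex either.

E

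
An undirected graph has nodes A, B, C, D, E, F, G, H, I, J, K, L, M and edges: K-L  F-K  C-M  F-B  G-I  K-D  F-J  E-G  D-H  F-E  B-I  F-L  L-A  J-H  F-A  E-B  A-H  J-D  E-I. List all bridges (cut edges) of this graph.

C-M

The edges on the cycle J-D-H-J are not bridges since each lies on that cycle.
But removing C-M disconnects C from M — this is a bridge.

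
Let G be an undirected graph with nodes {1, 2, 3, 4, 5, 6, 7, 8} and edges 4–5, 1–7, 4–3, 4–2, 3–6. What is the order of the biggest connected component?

5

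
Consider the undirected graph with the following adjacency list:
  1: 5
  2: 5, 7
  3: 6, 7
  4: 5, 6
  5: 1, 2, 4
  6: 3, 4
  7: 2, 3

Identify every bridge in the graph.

1-5

The edges on the cycle 2-7-3-6-4-5-2 are not bridges since each lies on that cycle.
But removing 5-1 disconnects 5 from 1 — this is a bridge.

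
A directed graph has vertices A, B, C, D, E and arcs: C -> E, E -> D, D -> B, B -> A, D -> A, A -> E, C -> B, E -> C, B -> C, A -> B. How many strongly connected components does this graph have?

{A, B, C, D, E} are all mutually reachable — one SCC of size 5.
That gives 1 strongly connected component.

1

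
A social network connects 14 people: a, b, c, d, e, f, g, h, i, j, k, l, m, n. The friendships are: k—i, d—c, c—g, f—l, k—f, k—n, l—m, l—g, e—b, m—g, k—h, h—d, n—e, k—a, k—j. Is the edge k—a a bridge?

Yes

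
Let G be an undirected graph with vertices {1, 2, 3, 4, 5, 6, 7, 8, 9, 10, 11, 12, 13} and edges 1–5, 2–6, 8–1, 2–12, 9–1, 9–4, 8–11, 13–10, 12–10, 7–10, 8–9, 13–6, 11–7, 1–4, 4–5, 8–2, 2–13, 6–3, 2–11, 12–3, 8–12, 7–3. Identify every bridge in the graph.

The edges on the cycle 8-2-11-8 are not bridges since each lies on that cycle.
Every edge lies on some cycle, so there are no bridges.

none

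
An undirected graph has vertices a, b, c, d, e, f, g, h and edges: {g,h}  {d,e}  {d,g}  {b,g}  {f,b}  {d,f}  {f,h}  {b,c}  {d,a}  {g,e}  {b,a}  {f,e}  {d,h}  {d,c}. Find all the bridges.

none

The edges on the cycle d-f-b-c-d are not bridges since each lies on that cycle.
Every edge lies on some cycle, so there are no bridges.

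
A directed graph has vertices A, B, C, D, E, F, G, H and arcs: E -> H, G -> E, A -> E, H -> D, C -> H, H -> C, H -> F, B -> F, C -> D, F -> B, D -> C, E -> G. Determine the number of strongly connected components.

4

{C, D, H} are all mutually reachable — one SCC of size 3.
{E, G} are all mutually reachable — one SCC of size 2.
{B, F} are all mutually reachable — one SCC of size 2.
{A} is an SCC by itself.
That gives 4 strongly connected components.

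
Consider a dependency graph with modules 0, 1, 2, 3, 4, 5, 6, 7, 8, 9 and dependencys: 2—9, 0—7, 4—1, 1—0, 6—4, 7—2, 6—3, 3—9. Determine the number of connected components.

5 is isolated — a component by itself.
8 is isolated — a component by itself.
Starting from 0 we can reach 0, 1, 2, 3, 4, 6, 7, 9. That is one component of size 8.
Total: 3 components.

3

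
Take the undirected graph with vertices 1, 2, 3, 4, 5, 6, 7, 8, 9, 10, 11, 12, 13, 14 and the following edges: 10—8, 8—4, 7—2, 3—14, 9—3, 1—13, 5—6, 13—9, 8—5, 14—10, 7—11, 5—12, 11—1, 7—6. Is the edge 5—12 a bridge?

Yes

Removing 5—12 leaves no path between 5 and 12: the component count goes from 1 to 2. So it is a bridge.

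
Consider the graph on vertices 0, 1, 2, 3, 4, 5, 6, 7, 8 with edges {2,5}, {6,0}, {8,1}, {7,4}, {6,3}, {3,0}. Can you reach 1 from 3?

No

The component containing 3 is {0, 3, 6}, and 1 is not in it.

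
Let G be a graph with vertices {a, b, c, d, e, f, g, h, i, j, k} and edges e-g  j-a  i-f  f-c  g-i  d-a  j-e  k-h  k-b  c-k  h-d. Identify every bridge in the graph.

The edges on the cycle j-e-g-i-f-c-k-h-d-a-j are not bridges since each lies on that cycle.
But removing b-k disconnects b from k — this is a bridge.

b-k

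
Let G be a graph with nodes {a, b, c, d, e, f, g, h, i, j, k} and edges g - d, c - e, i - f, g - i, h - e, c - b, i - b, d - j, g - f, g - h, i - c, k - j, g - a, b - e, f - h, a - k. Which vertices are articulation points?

Removing g increases the component count from 1 to 2, so g is a cut vertex.
By contrast removing i leaves 1 component; it is not a cut vertex. No other vertex is a cut vertex either.

g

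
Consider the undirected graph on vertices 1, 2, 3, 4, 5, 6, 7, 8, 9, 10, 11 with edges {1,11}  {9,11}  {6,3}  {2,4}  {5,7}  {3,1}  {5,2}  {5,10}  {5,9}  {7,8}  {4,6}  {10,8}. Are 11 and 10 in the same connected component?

Yes

From 11 we can reach 1, 2, 3, 4, 5, 6, 7, 8, 9, 10, 11, which includes 10.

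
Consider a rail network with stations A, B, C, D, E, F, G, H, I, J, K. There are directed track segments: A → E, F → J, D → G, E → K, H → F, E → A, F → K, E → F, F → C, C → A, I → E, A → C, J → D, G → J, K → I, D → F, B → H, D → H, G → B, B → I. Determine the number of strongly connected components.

1

{A, B, C, D, E, F, G, H, I, J, K} are all mutually reachable — one SCC of size 11.
That gives 1 strongly connected component.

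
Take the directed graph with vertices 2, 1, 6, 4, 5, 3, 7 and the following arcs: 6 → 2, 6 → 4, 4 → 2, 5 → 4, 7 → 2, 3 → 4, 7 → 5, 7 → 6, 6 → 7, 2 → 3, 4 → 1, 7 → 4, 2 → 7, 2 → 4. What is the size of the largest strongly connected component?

6

{2, 3, 4, 5, 6, 7} are all mutually reachable — one SCC of size 6.
{1} is an SCC by itself.
The largest has 6 vertices.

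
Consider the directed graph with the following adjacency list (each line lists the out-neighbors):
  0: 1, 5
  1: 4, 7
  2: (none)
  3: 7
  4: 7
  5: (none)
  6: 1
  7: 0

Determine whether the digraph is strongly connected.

No

There is no directed path from 3 to 2, so the graph is not strongly connected.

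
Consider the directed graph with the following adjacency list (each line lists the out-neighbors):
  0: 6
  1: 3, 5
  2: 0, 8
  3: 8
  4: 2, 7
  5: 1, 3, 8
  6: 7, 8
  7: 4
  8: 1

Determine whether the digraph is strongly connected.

There is no directed path from 8 to 7, so the graph is not strongly connected.

No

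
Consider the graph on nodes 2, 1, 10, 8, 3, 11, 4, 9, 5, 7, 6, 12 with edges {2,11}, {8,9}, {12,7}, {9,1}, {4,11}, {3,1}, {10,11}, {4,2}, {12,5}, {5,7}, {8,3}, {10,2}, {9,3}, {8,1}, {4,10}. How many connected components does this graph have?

4

6 is isolated — a component by itself.
Starting from 5 we can reach 5, 7, 12. That is one component of size 3.
Starting from 1 we can reach 1, 3, 8, 9. That is one component of size 4.
Starting from 2 we can reach 2, 4, 10, 11. That is one component of size 4.
Total: 4 components.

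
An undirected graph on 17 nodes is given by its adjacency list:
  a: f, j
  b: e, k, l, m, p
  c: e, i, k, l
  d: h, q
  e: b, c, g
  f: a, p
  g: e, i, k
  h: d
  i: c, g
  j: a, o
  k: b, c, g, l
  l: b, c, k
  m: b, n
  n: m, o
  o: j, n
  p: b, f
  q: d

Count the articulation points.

2

Removing b increases the component count from 2 to 3, so b is a cut vertex.
Removing d increases the component count from 2 to 3, so d is a cut vertex.
By contrast removing o leaves 2 components; it is not a cut vertex. No other vertex is a cut vertex either.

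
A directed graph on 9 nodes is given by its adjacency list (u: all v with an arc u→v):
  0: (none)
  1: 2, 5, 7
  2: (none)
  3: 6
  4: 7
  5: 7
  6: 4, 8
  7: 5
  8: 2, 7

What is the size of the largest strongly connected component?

{5, 7} are all mutually reachable — one SCC of size 2.
{1} is an SCC by itself.
{2} is an SCC by itself.
{4} is an SCC by itself.
{0} is an SCC by itself.
(and 3 more singleton SCCs)
The largest has 2 vertices.

2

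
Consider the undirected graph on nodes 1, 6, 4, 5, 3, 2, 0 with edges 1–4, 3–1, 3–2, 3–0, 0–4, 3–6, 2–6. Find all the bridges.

The edges on the cycle 3-2-6-3 are not bridges since each lies on that cycle.
Every edge lies on some cycle, so there are no bridges.

none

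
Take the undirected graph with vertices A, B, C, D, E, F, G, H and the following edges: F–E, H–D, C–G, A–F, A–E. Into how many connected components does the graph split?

B is isolated — a component by itself.
Starting from C we can reach C, G. That is one component of size 2.
Starting from D we can reach D, H. That is one component of size 2.
Starting from A we can reach A, E, F. That is one component of size 3.
Total: 4 components.

4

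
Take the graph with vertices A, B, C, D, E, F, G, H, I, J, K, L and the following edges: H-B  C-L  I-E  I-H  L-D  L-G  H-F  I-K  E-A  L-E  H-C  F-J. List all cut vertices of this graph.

E, F, H, I, L

Removing E increases the component count from 1 to 2, so E is a cut vertex.
Removing F increases the component count from 1 to 2, so F is a cut vertex.
Removing H increases the component count from 1 to 3, so H is a cut vertex.
Likewise I, L are cut vertices.
By contrast removing K leaves 1 component; it is not a cut vertex. No other vertex is a cut vertex either.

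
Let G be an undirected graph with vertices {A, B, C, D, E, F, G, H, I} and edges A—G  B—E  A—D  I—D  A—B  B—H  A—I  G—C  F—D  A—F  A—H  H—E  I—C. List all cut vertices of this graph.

Removing A increases the component count from 1 to 2, so A is a cut vertex.
By contrast removing G leaves 1 component; it is not a cut vertex. No other vertex is a cut vertex either.

A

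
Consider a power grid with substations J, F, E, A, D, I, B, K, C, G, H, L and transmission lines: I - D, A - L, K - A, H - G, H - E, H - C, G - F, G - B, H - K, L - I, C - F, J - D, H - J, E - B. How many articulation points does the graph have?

Removing H increases the component count from 1 to 2, so H is a cut vertex.
By contrast removing C leaves 1 component; it is not a cut vertex. No other vertex is a cut vertex either.

1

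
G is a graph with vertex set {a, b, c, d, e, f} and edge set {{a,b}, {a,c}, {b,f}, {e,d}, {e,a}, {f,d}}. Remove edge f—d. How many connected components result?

1

f and d are still connected via f-b-a-e-d, so the component count stays at 1.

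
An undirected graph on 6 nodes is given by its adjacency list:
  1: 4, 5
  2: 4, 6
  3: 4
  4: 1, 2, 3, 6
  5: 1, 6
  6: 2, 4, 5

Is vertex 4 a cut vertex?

Yes

Deleting 4 raises the number of components from 1 to 2, so 4 is a cut vertex.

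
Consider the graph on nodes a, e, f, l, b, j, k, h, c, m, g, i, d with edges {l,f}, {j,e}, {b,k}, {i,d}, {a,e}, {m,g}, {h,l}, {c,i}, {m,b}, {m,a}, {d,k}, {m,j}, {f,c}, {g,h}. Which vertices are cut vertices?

m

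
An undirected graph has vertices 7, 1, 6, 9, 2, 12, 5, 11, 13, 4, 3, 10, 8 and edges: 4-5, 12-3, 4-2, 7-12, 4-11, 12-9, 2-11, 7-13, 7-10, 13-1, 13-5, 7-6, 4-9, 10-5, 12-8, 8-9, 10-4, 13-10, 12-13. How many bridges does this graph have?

The edges on the cycle 7-12-13-5-4-10-7 are not bridges since each lies on that cycle.
But removing 12-3 disconnects 12 from 3; removing 7-6 disconnects 7 from 6; removing 13-1 disconnects 13 from 1 — these are bridges.
That makes 3 bridges.

3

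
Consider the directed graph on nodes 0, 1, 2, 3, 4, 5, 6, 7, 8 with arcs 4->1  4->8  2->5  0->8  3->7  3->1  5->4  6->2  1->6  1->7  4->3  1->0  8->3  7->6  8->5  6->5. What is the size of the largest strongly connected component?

9

{0, 1, 2, 3, 4, 5, 6, 7, 8} are all mutually reachable — one SCC of size 9.
The largest has 9 vertices.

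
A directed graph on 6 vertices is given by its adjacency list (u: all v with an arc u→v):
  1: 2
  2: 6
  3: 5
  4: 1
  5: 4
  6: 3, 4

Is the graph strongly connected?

Yes

From 3 we can reach every vertex (1, 2, 3, 4, 5, 6), and every vertex can reach 3 (1, 2, 3, 4, 5, 6). So the whole graph is one strongly connected component.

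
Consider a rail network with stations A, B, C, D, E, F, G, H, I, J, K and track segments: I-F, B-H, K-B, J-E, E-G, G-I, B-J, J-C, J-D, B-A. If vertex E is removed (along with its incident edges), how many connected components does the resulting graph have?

2

With E gone, the remaining components are: {F, G, I}; {A, B, C, D, H, J, K}.
That is 2 components.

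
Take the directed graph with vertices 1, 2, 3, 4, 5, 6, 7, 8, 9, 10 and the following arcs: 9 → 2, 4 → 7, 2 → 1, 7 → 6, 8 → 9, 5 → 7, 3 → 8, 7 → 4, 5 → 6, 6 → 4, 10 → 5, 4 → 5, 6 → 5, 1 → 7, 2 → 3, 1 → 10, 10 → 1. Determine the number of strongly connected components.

3

{4, 5, 6, 7} are all mutually reachable — one SCC of size 4.
{2, 3, 8, 9} are all mutually reachable — one SCC of size 4.
{1, 10} are all mutually reachable — one SCC of size 2.
That gives 3 strongly connected components.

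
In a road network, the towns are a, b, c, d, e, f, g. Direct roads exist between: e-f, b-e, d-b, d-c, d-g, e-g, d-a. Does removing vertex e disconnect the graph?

Deleting e raises the number of components from 1 to 2, so e is a cut vertex.

Yes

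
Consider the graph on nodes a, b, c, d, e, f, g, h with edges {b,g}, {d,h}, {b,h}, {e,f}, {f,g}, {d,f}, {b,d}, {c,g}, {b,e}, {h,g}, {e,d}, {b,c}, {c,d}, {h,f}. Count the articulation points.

Removing f, for instance, still leaves 2 components. No single vertex removal increases the component count — the graph has no articulation points.

0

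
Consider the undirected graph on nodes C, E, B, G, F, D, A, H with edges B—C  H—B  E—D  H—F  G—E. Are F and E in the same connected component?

No

The component containing F is {B, C, F, H}, and E is not in it.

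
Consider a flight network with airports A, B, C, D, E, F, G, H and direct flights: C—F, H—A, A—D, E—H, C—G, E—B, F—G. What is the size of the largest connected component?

5

Starting from C we can reach C, F, G. That is one component of size 3.
Starting from A we can reach A, B, D, E, H. That is one component of size 5.
The largest has 5 vertices.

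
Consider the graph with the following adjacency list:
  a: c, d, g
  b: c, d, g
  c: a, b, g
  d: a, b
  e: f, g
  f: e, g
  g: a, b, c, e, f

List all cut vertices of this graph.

g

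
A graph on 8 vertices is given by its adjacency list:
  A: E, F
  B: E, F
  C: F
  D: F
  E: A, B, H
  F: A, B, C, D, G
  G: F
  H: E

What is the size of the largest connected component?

Starting from A we can reach A, B, C, D, E, F, G, H. That is one component of size 8.
The largest has 8 vertices.

8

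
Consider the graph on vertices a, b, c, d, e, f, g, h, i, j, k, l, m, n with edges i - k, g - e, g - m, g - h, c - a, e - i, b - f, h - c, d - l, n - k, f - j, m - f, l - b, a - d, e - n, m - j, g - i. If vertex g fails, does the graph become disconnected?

Deleting g raises the number of components from 1 to 2, so g is a cut vertex.

Yes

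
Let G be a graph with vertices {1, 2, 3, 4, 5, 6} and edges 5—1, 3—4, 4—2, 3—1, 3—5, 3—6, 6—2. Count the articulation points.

Removing 3 increases the component count from 1 to 2, so 3 is a cut vertex.
By contrast removing 5 leaves 1 component; it is not a cut vertex. No other vertex is a cut vertex either.

1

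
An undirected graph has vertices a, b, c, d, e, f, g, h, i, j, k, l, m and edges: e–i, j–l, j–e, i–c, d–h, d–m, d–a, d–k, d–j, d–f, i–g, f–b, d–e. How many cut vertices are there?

5

Removing d increases the component count from 1 to 6, so d is a cut vertex.
Removing e increases the component count from 1 to 2, so e is a cut vertex.
Removing f increases the component count from 1 to 2, so f is a cut vertex.
Likewise i, j are cut vertices.
By contrast removing l leaves 1 component; it is not a cut vertex. No other vertex is a cut vertex either.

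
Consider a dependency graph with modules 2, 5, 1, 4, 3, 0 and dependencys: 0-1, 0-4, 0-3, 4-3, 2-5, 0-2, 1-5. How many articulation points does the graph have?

1

Removing 0 increases the component count from 1 to 2, so 0 is a cut vertex.
By contrast removing 5 leaves 1 component; it is not a cut vertex. No other vertex is a cut vertex either.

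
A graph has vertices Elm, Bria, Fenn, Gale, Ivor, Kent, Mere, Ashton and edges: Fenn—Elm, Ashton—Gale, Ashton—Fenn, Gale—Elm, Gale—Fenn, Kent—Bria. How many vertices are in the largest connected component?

4

Ivor is isolated — a component by itself.
Mere is isolated — a component by itself.
Starting from Bria we can reach Bria, Kent. That is one component of size 2.
Starting from Elm we can reach Elm, Fenn, Gale, Ashton. That is one component of size 4.
The largest has 4 vertices.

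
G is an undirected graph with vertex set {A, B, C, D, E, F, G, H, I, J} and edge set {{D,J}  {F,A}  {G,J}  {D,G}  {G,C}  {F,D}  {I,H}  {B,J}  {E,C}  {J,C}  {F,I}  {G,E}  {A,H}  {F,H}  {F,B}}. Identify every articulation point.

Removing F increases the component count from 1 to 2, so F is a cut vertex.
By contrast removing C leaves 1 component; it is not a cut vertex. No other vertex is a cut vertex either.

F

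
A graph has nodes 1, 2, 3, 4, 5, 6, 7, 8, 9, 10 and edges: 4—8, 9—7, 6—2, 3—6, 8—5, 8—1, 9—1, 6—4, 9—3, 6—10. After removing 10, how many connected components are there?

1

With 10 gone, the remaining components are: {1, 2, 3, 4, 5, 6, 7, 8, 9}.
That is 1 component.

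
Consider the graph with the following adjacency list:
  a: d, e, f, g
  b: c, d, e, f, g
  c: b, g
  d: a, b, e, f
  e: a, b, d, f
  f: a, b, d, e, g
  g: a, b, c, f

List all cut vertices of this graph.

none

Removing e, for instance, still leaves 1 component. No single vertex removal increases the component count — the graph has no articulation points.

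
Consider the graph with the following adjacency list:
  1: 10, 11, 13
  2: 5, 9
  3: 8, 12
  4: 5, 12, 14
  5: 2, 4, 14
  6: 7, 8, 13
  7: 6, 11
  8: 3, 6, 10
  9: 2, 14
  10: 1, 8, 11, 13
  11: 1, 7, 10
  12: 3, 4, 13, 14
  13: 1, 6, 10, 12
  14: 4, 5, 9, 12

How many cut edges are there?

The edges on the cycle 13-6-7-11-1-13 are not bridges since each lies on that cycle.
Every edge lies on some cycle, so there are no bridges.

0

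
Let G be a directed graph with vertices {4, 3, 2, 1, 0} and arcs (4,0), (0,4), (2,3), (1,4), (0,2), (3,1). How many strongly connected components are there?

1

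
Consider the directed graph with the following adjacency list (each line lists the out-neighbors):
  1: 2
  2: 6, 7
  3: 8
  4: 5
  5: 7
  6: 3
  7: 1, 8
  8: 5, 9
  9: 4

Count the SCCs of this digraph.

1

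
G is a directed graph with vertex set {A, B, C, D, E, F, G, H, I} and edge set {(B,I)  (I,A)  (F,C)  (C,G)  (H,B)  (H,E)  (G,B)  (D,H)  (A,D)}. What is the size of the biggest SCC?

{A, B, D, H, I} are all mutually reachable — one SCC of size 5.
{G} is an SCC by itself.
{E} is an SCC by itself.
{C} is an SCC by itself.
{F} is an SCC by itself.
The largest has 5 vertices.

5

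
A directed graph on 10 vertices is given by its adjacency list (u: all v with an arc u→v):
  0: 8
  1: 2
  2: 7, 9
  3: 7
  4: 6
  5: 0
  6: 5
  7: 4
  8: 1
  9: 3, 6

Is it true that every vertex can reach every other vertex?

From 0 we can reach every vertex (0, 1, 2, 3, 4, 5, 6, 7, 8, 9), and every vertex can reach 0 (0, 1, 2, 3, 4, 5, 6, 7, 8, 9). So the whole graph is one strongly connected component.

Yes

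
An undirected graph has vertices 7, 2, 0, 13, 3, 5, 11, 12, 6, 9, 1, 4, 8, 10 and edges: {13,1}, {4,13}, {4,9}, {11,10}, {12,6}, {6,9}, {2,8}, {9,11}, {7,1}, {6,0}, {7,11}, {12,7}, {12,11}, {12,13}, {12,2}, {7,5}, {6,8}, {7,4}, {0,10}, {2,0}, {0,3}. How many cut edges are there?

The edges on the cycle 12-7-4-9-6-12 are not bridges since each lies on that cycle.
But removing 7—5 disconnects 7 from 5; removing 3—0 disconnects 3 from 0 — these are bridges.
That makes 2 bridges.

2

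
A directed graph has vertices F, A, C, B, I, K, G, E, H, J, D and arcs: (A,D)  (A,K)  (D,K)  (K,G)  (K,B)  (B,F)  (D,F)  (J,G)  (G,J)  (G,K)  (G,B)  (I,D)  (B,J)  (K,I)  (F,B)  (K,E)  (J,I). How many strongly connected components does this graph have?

{B, D, F, G, I, J, K} are all mutually reachable — one SCC of size 7.
{A} is an SCC by itself.
{C} is an SCC by itself.
{H} is an SCC by itself.
{E} is an SCC by itself.
That gives 5 strongly connected components.

5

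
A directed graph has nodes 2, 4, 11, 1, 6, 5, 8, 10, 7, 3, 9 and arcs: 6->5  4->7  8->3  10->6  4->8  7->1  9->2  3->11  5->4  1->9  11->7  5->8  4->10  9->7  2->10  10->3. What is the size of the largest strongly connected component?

{1, 2, 3, 4, 5, 6, 7, 8, 9, 10, 11} are all mutually reachable — one SCC of size 11.
The largest has 11 vertices.

11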